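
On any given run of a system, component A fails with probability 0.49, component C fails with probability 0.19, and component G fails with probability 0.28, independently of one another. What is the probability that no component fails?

0.297432

P(none) = (1 − 0.49) × (1 − 0.19) × (1 − 0.28) = 0.51 × 0.81 × 0.72 = 0.297432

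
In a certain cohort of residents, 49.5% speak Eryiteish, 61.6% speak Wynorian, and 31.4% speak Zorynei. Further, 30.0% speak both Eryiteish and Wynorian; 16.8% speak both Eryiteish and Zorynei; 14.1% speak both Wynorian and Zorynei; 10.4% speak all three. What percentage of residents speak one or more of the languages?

92.0%

Inclusion–exclusion gives
P(union) = 49.5 + 61.6 + 31.4 − 30.0 − 16.8 − 14.1 + 10.4 = 92.0%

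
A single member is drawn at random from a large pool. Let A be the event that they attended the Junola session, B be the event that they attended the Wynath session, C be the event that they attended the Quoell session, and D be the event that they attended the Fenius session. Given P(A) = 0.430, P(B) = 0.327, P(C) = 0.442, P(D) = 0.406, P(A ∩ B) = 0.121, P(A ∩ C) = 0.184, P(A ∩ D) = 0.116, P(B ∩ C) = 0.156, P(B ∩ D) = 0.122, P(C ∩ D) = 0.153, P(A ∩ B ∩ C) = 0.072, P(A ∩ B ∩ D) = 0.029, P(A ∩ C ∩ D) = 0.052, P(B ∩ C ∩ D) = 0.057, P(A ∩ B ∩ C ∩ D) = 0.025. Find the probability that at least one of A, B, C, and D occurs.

Apply inclusion-exclusion:
P(A ∪ B ∪ C ∪ D) = 0.430 + 0.327 + 0.442 + 0.406 − 0.121 − 0.184 − 0.116 − 0.156 − 0.122 − 0.153 + 0.072 + 0.029 + 0.052 + 0.057 − 0.025 = 0.938

0.938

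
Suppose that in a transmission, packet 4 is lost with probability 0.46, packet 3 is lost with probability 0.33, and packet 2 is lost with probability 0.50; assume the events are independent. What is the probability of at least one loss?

0.8191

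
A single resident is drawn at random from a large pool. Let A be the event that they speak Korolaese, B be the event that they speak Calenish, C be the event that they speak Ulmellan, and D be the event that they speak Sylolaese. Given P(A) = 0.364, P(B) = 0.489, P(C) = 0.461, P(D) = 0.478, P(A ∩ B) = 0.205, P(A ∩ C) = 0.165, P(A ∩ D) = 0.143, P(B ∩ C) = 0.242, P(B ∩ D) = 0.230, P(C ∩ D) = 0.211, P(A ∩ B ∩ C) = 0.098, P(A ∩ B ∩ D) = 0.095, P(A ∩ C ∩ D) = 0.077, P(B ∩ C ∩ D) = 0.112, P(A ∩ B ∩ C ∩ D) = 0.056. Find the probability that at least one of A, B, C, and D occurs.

0.922

P(A ∪ B ∪ C ∪ D) = 0.364 + 0.489 + 0.461 + 0.478 − 0.205 − 0.165 − 0.143 − 0.242 − 0.230 − 0.211 + 0.098 + 0.095 + 0.077 + 0.112 − 0.056 = 0.922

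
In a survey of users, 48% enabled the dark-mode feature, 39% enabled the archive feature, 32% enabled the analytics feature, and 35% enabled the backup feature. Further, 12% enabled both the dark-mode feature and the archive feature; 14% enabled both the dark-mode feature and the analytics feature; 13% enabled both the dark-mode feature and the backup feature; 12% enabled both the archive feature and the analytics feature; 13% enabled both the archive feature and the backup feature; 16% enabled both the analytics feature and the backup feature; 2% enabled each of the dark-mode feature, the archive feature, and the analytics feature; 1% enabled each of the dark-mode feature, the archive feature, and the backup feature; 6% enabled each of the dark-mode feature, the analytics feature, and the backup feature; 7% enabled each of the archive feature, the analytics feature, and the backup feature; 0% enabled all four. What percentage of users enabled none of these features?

P(at least one) = 48 + 39 + 32 + 35 − 12 − 14 − 13 − 12 − 13 − 16 + 2 + 1 + 6 + 7 − 0 = 90%
P(none) = 100% − 90% = 10%

10%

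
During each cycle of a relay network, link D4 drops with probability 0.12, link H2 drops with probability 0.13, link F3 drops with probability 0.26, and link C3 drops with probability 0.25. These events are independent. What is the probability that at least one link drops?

P(none) = (1 − 0.12) × (1 − 0.13) × (1 − 0.26) × (1 − 0.25) = 0.88 × 0.87 × 0.74 × 0.75 = 0.424908
P(at least one) = 1 − 0.424908 = 0.575092

0.575092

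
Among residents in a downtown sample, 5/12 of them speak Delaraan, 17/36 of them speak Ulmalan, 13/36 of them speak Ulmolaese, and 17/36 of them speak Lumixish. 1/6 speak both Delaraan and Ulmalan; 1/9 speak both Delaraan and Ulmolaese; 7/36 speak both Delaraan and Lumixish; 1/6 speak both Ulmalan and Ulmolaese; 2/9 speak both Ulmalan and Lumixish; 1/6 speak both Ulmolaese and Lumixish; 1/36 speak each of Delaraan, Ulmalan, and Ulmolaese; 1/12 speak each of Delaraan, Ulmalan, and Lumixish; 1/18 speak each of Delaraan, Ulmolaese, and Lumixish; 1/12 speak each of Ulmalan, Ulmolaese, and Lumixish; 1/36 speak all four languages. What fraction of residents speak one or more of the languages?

P(union) = 5/12 + 17/36 + 13/36 + 17/36 − 1/6 − 1/9 − 7/36 − 1/6 − 2/9 − 1/6 + 1/36 + 1/12 + 1/18 + 1/12 − 1/36 = 11/12

11/12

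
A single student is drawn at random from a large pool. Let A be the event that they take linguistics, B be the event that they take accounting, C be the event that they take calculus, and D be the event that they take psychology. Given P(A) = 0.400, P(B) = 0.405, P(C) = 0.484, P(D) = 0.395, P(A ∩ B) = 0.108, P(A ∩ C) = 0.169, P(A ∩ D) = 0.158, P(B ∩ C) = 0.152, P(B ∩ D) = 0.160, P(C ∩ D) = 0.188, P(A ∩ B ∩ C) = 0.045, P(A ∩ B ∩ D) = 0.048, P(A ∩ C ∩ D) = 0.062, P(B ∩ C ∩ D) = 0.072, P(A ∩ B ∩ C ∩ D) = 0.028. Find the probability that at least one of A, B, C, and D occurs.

0.948

Using inclusion–exclusion:
P(A ∪ B ∪ C ∪ D) = 0.400 + 0.405 + 0.484 + 0.395 − 0.108 − 0.169 − 0.158 − 0.152 − 0.160 − 0.188 + 0.045 + 0.048 + 0.062 + 0.072 − 0.028 = 0.948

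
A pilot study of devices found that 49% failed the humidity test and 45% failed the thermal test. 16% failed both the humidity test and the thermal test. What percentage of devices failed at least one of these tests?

78%

P(union) = 49 + 45 − 16 = 78%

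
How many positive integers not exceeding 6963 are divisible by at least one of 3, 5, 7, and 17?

3968

⌊6963/3⌋ + ⌊6963/5⌋ + ⌊6963/7⌋ + ⌊6963/17⌋ − ⌊6963/15⌋ − ⌊6963/21⌋ − ⌊6963/51⌋ − ⌊6963/35⌋ − ⌊6963/85⌋ − ⌊6963/119⌋ + ⌊6963/105⌋ + ⌊6963/255⌋ + ⌊6963/357⌋ + ⌊6963/595⌋ − ⌊6963/1785⌋ = 2321 + 1392 + 994 + 409 − 464 − 331 − 136 − 198 − 81 − 58 + 66 + 27 + 19 + 11 − 3 = 3968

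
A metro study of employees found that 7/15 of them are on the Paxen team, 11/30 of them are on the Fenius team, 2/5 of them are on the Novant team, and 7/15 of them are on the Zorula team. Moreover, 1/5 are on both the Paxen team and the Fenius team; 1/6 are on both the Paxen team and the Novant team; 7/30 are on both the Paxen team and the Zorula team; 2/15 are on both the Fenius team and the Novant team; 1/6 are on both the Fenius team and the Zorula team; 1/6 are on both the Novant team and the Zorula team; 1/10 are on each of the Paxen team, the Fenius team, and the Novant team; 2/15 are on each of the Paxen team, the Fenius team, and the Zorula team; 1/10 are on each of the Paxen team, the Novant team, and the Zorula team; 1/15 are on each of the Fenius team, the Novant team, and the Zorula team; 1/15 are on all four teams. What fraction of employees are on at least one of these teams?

29/30

Inclusion–exclusion gives
P(at least one) = 7/15 + 11/30 + 2/5 + 7/15 − 1/5 − 1/6 − 7/30 − 2/15 − 1/6 − 1/6 + 1/10 + 2/15 + 1/10 + 1/15 − 1/15 = 29/30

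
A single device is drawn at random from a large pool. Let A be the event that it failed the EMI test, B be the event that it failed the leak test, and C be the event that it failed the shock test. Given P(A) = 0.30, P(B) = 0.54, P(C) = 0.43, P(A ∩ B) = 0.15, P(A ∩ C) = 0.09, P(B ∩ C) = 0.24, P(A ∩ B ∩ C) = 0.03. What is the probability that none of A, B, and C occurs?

0.18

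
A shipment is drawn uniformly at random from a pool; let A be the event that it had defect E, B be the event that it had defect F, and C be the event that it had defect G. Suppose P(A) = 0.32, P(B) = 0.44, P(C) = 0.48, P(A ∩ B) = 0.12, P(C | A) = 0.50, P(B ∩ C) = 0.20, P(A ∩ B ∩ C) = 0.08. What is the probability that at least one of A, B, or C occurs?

0.84

P(A ∩ C) = P(A)·P(C|A) = 0.32 × 0.50 = 0.16
Inclusion–exclusion gives
P(A ∪ B ∪ C) = 0.32 + 0.44 + 0.48 − 0.12 − 0.16 − 0.20 + 0.08 = 0.84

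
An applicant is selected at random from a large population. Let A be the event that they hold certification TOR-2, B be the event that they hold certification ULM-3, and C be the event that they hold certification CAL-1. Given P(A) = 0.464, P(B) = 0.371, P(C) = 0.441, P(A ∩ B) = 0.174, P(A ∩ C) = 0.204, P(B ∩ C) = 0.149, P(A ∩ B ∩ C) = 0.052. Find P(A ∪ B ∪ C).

0.801

By inclusion–exclusion:
P(A ∪ B ∪ C) = 0.464 + 0.371 + 0.441 − 0.174 − 0.204 − 0.149 + 0.052 = 0.801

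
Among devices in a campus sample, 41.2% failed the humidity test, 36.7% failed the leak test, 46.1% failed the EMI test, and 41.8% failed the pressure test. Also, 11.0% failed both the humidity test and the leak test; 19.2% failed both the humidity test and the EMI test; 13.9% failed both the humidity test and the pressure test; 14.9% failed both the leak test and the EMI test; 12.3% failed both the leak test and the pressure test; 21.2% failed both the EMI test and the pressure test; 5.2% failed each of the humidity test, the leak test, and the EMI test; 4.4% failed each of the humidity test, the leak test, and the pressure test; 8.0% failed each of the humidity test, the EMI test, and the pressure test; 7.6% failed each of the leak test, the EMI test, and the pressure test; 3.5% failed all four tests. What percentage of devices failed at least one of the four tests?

95.0%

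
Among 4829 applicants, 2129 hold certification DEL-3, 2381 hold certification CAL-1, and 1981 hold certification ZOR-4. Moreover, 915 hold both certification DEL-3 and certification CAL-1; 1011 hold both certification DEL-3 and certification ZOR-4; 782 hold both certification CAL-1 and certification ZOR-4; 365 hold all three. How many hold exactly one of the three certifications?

By inclusion–exclusion (exactly-one form):
N(exactly one) = 2129 + 2381 + 1981 − 2·915 − 2·1011 − 2·782 + 3·365 = 2170

2170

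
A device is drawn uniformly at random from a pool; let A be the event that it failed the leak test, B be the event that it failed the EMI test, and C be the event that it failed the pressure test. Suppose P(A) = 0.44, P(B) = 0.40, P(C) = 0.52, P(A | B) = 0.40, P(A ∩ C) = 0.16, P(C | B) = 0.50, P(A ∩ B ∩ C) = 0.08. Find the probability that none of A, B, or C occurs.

0.08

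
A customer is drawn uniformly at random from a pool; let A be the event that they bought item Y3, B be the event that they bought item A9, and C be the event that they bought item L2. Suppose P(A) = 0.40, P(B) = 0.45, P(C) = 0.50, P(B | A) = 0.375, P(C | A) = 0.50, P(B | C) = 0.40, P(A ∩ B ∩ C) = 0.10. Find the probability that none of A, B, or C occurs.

P(A ∩ B) = P(A)·P(B|A) = 0.40 × 0.375 = 0.15
P(A ∩ C) = P(A)·P(C|A) = 0.40 × 0.50 = 0.20
P(B ∩ C) = P(C)·P(B|C) = 0.50 × 0.40 = 0.20
Inclusion–exclusion gives
P(A ∪ B ∪ C) = 0.40 + 0.45 + 0.50 − 0.15 − 0.20 − 0.20 + 0.10 = 0.90
P(none) = 1 − 0.90 = 0.10

0.10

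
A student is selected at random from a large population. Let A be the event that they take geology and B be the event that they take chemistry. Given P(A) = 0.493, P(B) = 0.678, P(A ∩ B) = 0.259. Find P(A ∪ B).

By inclusion-exclusion,
P(A ∪ B) = 0.493 + 0.678 − 0.259 = 0.912

0.912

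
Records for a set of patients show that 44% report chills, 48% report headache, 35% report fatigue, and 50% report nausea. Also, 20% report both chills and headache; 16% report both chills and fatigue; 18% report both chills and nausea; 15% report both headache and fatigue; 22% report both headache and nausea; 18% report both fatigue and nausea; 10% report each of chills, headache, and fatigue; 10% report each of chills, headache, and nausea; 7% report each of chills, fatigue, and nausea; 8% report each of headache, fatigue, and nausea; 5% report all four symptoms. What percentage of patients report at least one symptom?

98%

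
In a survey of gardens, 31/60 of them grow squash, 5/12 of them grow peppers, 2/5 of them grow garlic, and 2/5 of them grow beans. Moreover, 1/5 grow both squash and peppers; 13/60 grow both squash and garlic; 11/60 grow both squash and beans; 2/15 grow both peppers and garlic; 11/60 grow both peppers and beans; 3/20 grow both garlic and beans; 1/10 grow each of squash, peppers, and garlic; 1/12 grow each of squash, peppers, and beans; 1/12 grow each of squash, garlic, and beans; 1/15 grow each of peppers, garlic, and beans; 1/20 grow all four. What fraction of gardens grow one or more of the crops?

19/20

By inclusion–exclusion:
P(at least one) = 31/60 + 5/12 + 2/5 + 2/5 − 1/5 − 13/60 − 11/60 − 2/15 − 11/60 − 3/20 + 1/10 + 1/12 + 1/12 + 1/15 − 1/20 = 19/20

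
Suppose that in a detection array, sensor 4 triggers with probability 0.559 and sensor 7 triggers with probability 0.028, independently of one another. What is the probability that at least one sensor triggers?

0.571348

Independence gives P(none) = ∏(1 − pᵢ).
P(none) = (1 − 0.559) × (1 − 0.028) = 0.441 × 0.972 = 0.428652
P(at least one) = 1 − 0.428652 = 0.571348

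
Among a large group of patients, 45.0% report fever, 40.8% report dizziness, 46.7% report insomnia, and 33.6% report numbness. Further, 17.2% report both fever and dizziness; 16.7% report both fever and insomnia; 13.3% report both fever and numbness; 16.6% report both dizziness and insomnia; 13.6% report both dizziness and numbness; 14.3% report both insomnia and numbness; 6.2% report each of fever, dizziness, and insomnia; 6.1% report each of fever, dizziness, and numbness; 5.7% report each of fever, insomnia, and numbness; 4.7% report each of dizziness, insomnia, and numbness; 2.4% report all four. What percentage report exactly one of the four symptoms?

41.2%

Using the inclusion–exclusion count for exactly one event:
P(exactly one) = 45.0 + 40.8 + 46.7 + 33.6 − 2·17.2 − 2·16.7 − 2·13.3 − 2·16.6 − 2·13.6 − 2·14.3 + 3·6.2 + 3·6.1 + 3·5.7 + 3·4.7 − 4·2.4 = 41.2%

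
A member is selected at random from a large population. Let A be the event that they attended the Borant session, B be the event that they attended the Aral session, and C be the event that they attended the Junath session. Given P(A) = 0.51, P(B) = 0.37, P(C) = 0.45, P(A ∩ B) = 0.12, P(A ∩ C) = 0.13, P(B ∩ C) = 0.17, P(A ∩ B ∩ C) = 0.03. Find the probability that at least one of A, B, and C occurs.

0.94

Apply inclusion-exclusion:
P(A ∪ B ∪ C) = 0.51 + 0.37 + 0.45 − 0.12 − 0.13 − 0.17 + 0.03 = 0.94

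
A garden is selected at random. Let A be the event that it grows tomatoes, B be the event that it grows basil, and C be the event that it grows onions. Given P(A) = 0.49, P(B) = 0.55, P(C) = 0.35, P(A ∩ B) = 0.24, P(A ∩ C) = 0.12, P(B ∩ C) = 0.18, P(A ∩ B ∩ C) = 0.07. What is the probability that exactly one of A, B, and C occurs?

0.52

P(exactly one) = 0.49 + 0.55 + 0.35 − 2·0.24 − 2·0.12 − 2·0.18 + 3·0.07 = 0.52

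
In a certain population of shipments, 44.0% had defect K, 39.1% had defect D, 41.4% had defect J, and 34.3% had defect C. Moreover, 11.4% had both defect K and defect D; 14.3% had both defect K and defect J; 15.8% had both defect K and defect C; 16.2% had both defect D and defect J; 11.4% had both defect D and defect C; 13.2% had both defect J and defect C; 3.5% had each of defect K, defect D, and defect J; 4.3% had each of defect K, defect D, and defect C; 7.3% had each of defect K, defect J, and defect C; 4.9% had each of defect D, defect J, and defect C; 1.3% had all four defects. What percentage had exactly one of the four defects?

Using the inclusion–exclusion count for exactly one event:
P(exactly one) = 44.0 + 39.1 + 41.4 + 34.3 − 2·11.4 − 2·14.3 − 2·15.8 − 2·16.2 − 2·11.4 − 2·13.2 + 3·3.5 + 3·4.3 + 3·7.3 + 3·4.9 − 4·1.3 = 49.0%

49.0%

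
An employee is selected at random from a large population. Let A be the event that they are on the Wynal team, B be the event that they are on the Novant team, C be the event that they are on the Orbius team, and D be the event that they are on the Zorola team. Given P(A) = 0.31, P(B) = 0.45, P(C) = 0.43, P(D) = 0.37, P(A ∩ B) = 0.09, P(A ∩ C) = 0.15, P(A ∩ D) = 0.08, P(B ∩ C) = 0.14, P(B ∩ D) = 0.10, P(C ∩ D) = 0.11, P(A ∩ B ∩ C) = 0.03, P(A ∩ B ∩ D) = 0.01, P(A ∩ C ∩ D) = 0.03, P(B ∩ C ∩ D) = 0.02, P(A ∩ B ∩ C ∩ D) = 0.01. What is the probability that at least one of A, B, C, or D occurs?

0.97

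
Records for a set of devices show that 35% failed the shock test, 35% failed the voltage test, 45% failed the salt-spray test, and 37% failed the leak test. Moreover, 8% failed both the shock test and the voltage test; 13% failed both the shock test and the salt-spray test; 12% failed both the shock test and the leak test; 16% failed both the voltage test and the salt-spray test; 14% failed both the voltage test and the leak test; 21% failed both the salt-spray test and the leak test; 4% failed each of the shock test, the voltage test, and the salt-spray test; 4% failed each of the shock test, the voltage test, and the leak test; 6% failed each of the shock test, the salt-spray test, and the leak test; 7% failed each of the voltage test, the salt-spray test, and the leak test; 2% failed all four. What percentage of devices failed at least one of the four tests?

Apply inclusion-exclusion:
P(≥1) = 35 + 35 + 45 + 37 − 8 − 13 − 12 − 16 − 14 − 21 + 4 + 4 + 6 + 7 − 2 = 87%

87%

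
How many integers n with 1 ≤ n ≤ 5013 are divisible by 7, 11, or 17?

1335

By inclusion-exclusion,
716 + 455 + 294 − 65 − 42 − 26 + 3 = 1335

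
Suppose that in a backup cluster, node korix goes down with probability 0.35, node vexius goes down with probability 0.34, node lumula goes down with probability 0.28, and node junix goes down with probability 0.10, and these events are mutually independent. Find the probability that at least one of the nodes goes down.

0.722008

Independence gives P(none) = ∏(1 − pᵢ).
P(none) = (1 − 0.35) × (1 − 0.34) × (1 − 0.28) × (1 − 0.10) = 0.65 × 0.66 × 0.72 × 0.90 = 0.277992
P(at least one) = 1 − 0.277992 = 0.722008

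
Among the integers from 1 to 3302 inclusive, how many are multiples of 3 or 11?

By inclusion-exclusion,
⌊3302/3⌋ + ⌊3302/11⌋ − ⌊3302/33⌋ = 1100 + 300 − 100 = 1300

1300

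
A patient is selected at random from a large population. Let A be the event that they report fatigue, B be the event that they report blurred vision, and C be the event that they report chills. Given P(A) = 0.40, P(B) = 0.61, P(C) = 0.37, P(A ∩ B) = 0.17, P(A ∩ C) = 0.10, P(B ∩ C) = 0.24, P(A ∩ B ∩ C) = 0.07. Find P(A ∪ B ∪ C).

By inclusion-exclusion,
P(A ∪ B ∪ C) = 0.40 + 0.61 + 0.37 − 0.17 − 0.10 − 0.24 + 0.07 = 0.94

0.94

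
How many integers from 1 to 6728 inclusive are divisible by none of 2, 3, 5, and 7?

1537

3364 + 2242 + 1345 + 961 − 1121 − 672 − 480 − 448 − 320 − 192 + 224 + 160 + 96 + 64 − 32 = 5191
6728 − 5191 = 1537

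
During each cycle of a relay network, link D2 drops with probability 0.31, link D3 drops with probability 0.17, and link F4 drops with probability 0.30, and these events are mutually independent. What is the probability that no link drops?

Since the events are independent, P(none) is the product of the individual non-occurrence probabilities.
P(none) = (1 − 0.31) × (1 − 0.17) × (1 − 0.30) = 0.69 × 0.83 × 0.70 = 0.40089

0.40089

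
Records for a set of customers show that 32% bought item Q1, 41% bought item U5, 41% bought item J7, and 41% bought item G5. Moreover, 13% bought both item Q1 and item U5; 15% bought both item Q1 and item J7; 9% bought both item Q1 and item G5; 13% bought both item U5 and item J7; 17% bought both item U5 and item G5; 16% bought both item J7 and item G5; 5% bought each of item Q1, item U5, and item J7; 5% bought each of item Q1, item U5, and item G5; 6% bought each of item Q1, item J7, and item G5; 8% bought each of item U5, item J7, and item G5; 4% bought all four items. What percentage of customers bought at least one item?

By inclusion–exclusion:
P(≥1) = 32 + 41 + 41 + 41 − 13 − 15 − 9 − 13 − 17 − 16 + 5 + 5 + 6 + 8 − 4 = 92%

92%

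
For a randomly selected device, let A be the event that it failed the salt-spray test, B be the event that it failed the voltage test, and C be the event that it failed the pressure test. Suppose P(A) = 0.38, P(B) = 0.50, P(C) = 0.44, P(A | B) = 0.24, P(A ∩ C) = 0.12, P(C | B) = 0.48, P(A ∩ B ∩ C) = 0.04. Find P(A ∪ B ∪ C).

0.88

P(A ∩ B) = P(B)·P(A|B) = 0.50 × 0.24 = 0.12
P(B ∩ C) = P(B)·P(C|B) = 0.50 × 0.48 = 0.24
Inclusion–exclusion gives
P(A ∪ B ∪ C) = 0.38 + 0.50 + 0.44 − 0.12 − 0.12 − 0.24 + 0.04 = 0.88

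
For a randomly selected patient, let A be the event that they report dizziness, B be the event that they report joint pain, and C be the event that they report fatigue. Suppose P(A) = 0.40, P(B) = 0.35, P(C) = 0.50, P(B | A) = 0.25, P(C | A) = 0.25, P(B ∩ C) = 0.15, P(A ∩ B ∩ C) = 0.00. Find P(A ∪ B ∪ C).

0.90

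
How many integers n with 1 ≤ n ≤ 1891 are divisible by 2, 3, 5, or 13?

1425

⌊1891/2⌋ + ⌊1891/3⌋ + ⌊1891/5⌋ + ⌊1891/13⌋ − ⌊1891/6⌋ − ⌊1891/10⌋ − ⌊1891/26⌋ − ⌊1891/15⌋ − ⌊1891/39⌋ − ⌊1891/65⌋ + ⌊1891/30⌋ + ⌊1891/78⌋ + ⌊1891/130⌋ + ⌊1891/195⌋ − ⌊1891/390⌋ = 945 + 630 + 378 + 145 − 315 − 189 − 72 − 126 − 48 − 29 + 63 + 24 + 14 + 9 − 4 = 1425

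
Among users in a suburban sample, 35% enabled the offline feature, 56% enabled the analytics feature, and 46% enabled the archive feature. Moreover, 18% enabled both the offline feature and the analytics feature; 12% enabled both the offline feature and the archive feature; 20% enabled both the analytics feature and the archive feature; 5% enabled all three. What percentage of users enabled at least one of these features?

92%

Inclusion–exclusion gives
P(at least one) = 35 + 56 + 46 − 18 − 12 − 20 + 5 = 92%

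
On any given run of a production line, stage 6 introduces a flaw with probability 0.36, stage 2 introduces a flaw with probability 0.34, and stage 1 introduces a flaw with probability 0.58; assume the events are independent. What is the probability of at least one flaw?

0.822592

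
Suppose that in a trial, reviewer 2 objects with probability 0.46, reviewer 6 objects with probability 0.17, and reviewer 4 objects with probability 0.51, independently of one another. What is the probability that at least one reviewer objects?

0.780382

P(none) = (1 − 0.46) × (1 − 0.17) × (1 − 0.51) = 0.54 × 0.83 × 0.49 = 0.219618
P(at least one) = 1 − 0.219618 = 0.780382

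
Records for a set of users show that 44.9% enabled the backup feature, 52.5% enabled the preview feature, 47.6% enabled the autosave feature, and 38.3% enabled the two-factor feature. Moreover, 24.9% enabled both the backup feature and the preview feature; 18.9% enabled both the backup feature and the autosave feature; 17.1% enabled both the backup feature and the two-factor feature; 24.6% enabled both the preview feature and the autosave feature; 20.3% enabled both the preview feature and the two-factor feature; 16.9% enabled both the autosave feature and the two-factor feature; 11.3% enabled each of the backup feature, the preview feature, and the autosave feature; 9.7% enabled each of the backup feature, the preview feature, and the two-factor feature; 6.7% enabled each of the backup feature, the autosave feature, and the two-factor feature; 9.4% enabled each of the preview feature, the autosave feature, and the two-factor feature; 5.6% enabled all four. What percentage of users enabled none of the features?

7.9%

P(at least one) = 44.9 + 52.5 + 47.6 + 38.3 − 24.9 − 18.9 − 17.1 − 24.6 − 20.3 − 16.9 + 11.3 + 9.7 + 6.7 + 9.4 − 5.6 = 92.1%
P(none) = 100% − 92.1% = 7.9%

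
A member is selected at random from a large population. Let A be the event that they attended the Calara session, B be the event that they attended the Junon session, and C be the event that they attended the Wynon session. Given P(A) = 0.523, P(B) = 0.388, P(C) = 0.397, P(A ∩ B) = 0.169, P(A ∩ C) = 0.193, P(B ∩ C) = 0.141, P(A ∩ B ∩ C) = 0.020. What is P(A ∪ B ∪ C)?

By inclusion-exclusion,
P(A ∪ B ∪ C) = 0.523 + 0.388 + 0.397 − 0.169 − 0.193 − 0.141 + 0.020 = 0.825

0.825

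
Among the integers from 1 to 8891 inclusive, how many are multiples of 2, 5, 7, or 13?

6077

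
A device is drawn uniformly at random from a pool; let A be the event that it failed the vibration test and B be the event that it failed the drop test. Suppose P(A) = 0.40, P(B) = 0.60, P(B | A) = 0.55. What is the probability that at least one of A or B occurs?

0.78

P(A ∩ B) = P(A)·P(B|A) = 0.40 × 0.55 = 0.22
Apply inclusion-exclusion:
P(A ∪ B) = 0.40 + 0.60 − 0.22 = 0.78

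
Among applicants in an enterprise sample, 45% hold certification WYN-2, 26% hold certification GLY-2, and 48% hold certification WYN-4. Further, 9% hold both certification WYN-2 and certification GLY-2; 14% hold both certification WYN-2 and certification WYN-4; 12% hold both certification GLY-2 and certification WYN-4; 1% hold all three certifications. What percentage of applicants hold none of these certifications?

15%

P(≥1) = 45 + 26 + 48 − 9 − 14 − 12 + 1 = 85%
P(none) = 100% − 85% = 15%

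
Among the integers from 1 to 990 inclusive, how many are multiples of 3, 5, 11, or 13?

548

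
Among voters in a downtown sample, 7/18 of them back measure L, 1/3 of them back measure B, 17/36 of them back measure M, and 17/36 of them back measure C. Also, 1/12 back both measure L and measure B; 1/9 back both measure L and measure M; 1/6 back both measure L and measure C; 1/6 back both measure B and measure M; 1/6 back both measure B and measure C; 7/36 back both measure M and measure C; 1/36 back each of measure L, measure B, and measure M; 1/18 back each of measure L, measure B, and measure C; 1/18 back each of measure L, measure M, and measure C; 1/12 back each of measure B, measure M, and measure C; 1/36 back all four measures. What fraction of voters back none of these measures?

1/36

Using inclusion–exclusion:
P(at least one) = 7/18 + 1/3 + 17/36 + 17/36 − 1/12 − 1/9 − 1/6 − 1/6 − 1/6 − 7/36 + 1/36 + 1/18 + 1/18 + 1/12 − 1/36 = 35/36
P(none) = 1 − 35/36 = 1/36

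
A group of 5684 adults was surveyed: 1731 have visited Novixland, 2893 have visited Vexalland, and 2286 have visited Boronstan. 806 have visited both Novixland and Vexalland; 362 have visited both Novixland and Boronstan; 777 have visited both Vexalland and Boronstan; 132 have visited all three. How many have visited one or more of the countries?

5097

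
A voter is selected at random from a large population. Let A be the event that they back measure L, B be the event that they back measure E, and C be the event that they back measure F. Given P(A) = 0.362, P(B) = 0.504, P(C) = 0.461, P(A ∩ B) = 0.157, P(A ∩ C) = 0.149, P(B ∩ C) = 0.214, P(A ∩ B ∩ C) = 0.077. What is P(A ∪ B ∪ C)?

0.884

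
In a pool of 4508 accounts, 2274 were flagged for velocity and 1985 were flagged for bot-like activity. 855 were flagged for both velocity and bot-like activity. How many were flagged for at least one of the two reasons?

3404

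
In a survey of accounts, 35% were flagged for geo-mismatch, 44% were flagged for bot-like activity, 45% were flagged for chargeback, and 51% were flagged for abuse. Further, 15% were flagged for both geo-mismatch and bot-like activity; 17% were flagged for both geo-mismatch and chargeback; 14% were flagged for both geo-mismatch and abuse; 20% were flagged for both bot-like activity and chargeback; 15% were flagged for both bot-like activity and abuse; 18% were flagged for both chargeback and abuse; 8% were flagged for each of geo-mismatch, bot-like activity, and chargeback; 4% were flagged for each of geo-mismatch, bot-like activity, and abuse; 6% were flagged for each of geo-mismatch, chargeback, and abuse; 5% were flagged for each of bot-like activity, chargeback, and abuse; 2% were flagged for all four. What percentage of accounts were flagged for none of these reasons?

3%

By inclusion–exclusion:
P(at least one) = 35 + 44 + 45 + 51 − 15 − 17 − 14 − 20 − 15 − 18 + 8 + 4 + 6 + 5 − 2 = 97%
P(none) = 100% − 97% = 3%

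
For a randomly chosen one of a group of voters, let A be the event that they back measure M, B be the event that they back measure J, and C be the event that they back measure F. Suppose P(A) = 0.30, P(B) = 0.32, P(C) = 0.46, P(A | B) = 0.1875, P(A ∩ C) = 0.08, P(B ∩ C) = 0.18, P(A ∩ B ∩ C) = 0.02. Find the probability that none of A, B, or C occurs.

0.22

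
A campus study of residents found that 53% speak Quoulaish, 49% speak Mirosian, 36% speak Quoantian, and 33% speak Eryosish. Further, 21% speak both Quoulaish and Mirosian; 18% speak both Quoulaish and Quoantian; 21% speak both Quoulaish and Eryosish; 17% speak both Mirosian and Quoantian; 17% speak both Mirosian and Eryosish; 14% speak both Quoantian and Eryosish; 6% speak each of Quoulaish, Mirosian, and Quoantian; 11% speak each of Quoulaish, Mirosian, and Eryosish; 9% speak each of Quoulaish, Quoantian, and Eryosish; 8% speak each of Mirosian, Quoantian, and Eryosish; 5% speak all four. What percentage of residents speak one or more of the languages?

92%

P(≥1) = 53 + 49 + 36 + 33 − 21 − 18 − 21 − 17 − 17 − 14 + 6 + 11 + 9 + 8 − 5 = 92%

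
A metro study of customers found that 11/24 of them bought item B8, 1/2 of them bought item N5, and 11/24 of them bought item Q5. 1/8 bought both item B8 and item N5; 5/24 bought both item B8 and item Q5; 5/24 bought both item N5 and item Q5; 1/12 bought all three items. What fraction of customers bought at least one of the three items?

Inclusion–exclusion gives
P(union) = 11/24 + 1/2 + 11/24 − 1/8 − 5/24 − 5/24 + 1/12 = 23/24

23/24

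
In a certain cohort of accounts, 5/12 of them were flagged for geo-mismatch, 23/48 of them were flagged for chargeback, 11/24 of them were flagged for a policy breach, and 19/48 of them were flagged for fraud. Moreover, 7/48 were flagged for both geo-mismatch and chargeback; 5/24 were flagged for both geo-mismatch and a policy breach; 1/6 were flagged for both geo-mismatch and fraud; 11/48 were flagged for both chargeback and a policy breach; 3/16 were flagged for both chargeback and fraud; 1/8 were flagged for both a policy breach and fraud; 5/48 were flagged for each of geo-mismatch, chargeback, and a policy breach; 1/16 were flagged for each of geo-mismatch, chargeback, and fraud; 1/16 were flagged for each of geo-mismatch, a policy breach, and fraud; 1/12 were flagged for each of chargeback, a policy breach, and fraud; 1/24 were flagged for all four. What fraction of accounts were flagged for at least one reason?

Apply inclusion-exclusion:
P(at least one) = 5/12 + 23/48 + 11/24 + 19/48 − 7/48 − 5/24 − 1/6 − 11/48 − 3/16 − 1/8 + 5/48 + 1/16 + 1/16 + 1/12 − 1/24 = 23/24

23/24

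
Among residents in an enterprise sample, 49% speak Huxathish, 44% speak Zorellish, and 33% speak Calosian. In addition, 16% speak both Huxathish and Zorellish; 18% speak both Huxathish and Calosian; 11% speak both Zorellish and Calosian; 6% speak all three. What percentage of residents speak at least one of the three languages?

Using inclusion–exclusion:
P(≥1) = 49 + 44 + 33 − 16 − 18 − 11 + 6 = 87%

87%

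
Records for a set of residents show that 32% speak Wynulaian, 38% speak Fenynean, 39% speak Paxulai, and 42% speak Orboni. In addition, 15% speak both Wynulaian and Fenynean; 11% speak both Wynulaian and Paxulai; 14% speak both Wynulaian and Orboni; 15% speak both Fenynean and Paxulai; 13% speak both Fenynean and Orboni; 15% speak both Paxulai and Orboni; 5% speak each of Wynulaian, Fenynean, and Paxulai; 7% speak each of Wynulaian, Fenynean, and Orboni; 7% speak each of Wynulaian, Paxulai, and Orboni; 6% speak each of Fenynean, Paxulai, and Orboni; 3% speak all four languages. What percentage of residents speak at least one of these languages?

90%

By inclusion-exclusion,
P(at least one) = 32 + 38 + 39 + 42 − 15 − 11 − 14 − 15 − 13 − 15 + 5 + 7 + 7 + 6 − 3 = 90%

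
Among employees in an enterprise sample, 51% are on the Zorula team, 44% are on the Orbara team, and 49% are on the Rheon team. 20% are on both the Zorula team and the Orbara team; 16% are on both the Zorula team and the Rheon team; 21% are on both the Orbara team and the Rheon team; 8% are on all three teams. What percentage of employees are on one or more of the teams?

Inclusion–exclusion gives
P(at least one) = 51 + 44 + 49 − 20 − 16 − 21 + 8 = 95%

95%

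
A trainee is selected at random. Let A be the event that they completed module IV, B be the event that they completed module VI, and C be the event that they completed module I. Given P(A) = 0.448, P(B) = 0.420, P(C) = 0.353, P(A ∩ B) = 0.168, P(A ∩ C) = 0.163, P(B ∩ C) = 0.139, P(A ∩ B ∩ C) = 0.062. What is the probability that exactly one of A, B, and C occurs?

0.467

By inclusion–exclusion (exactly-one form):
P(exactly one) = 0.448 + 0.420 + 0.353 − 2·0.168 − 2·0.163 − 2·0.139 + 3·0.062 = 0.467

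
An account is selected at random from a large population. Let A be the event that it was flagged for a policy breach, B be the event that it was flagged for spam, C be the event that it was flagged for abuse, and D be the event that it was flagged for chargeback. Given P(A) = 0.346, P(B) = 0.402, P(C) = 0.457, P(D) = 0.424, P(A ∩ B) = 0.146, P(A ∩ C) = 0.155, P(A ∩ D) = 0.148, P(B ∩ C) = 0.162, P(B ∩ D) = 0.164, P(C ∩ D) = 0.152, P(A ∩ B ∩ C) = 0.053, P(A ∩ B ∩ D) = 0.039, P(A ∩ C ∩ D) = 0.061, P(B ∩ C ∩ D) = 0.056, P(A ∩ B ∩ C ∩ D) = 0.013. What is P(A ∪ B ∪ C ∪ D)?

By inclusion-exclusion,
P(A ∪ B ∪ C ∪ D) = 0.346 + 0.402 + 0.457 + 0.424 − 0.146 − 0.155 − 0.148 − 0.162 − 0.164 − 0.152 + 0.053 + 0.039 + 0.061 + 0.056 − 0.013 = 0.898

0.898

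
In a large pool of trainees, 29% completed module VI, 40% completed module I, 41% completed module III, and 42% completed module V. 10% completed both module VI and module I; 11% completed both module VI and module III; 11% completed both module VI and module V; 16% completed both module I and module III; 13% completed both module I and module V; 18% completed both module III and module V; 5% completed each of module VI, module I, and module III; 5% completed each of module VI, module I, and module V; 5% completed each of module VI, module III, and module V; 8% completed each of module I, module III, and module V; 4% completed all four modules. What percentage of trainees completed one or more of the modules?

P(≥1) = 29 + 40 + 41 + 42 − 10 − 11 − 11 − 16 − 13 − 18 + 5 + 5 + 5 + 8 − 4 = 92%

92%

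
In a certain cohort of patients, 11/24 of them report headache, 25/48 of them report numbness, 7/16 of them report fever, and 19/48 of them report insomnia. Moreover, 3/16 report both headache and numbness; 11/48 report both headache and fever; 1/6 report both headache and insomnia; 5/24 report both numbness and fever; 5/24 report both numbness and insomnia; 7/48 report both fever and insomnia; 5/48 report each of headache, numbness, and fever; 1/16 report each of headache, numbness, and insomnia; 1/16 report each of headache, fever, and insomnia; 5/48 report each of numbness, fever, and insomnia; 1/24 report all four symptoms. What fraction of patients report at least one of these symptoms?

P(≥1) = 11/24 + 25/48 + 7/16 + 19/48 − 3/16 − 11/48 − 1/6 − 5/24 − 5/24 − 7/48 + 5/48 + 1/16 + 1/16 + 5/48 − 1/24 = 23/24

23/24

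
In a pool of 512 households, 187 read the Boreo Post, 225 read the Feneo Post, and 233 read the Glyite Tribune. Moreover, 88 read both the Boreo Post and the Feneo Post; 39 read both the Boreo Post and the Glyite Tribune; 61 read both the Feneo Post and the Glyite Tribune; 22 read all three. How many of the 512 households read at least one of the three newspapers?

479

By inclusion-exclusion,
|union| = 187 + 225 + 233 − 88 − 39 − 61 + 22 = 479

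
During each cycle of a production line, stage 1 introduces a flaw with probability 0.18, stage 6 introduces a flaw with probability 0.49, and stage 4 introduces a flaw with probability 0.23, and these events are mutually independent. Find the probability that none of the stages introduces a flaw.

0.322014

P(none) = (1 − 0.18) × (1 − 0.49) × (1 − 0.23) = 0.82 × 0.51 × 0.77 = 0.322014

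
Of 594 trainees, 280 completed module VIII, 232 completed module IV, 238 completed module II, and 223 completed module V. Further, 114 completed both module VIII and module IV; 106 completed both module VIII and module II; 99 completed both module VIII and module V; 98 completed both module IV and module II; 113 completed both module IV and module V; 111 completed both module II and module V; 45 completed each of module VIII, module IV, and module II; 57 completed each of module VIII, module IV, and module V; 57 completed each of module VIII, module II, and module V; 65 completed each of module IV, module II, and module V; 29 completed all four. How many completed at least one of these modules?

N(≥1) = 280 + 232 + 238 + 223 − 114 − 106 − 99 − 98 − 113 − 111 + 45 + 57 + 57 + 65 − 29 = 527

527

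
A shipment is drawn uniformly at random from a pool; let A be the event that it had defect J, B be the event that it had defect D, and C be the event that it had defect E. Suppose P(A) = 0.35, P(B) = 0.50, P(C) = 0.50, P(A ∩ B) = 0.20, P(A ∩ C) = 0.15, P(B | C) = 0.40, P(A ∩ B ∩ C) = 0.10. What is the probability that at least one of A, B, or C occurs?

0.90

P(B ∩ C) = P(C)·P(B|C) = 0.50 × 0.40 = 0.20
Apply inclusion-exclusion:
P(A ∪ B ∪ C) = 0.35 + 0.50 + 0.50 − 0.20 − 0.15 − 0.20 + 0.10 = 0.90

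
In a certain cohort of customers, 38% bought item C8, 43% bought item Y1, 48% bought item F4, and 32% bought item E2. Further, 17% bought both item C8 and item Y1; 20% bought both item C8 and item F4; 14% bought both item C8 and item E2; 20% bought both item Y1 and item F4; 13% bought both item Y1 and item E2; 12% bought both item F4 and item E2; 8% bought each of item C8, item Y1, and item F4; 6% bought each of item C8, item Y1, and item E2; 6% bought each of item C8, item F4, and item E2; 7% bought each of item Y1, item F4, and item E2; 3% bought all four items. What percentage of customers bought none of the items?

Inclusion–exclusion gives
P(at least one) = 38 + 43 + 48 + 32 − 17 − 20 − 14 − 20 − 13 − 12 + 8 + 6 + 6 + 7 − 3 = 89%
P(none) = 100% − 89% = 11%

11%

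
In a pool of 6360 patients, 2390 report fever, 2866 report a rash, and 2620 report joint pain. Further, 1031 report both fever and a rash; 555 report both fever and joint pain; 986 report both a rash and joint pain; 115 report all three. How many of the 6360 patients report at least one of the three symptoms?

Apply inclusion-exclusion:
N(≥1) = 2390 + 2866 + 2620 − 1031 − 555 − 986 + 115 = 5419

5419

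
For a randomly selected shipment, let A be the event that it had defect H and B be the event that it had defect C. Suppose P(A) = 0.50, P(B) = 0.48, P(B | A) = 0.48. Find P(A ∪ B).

0.74

P(A ∩ B) = P(A)·P(B|A) = 0.50 × 0.48 = 0.24
Using inclusion–exclusion:
P(A ∪ B) = 0.50 + 0.48 − 0.24 = 0.74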